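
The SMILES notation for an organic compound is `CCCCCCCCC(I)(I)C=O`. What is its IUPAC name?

2,2-diiododecanal

The longest carbon chain that includes the –CHO group has 10 carbons, so the parent hydride is decane.
The highest-priority functional group is an aldehyde (terminal –CHO), so the name ends in -al.
The numbering direction is chosen so that the aldehyde carbon is C-1 by definition.
This places two iodo groups at C-2.
Putting it together: 2,2-diiododecanal.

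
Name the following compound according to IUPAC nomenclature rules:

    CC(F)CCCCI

The longest continuous carbon chain has 6 atoms, so the parent hydride is hexane.
Number the chain so that the substituent locant set {1,5} is lower than {2,6} at the first point of difference.
This places a fluoro group at C-5; an iodo group at C-1.
Substituent prefixes are cited in alphabetical order (multiplying prefixes like di-/tri- are ignored for ordering).
Assembling the pieces gives 5-fluoro-1-iodohexane.

5-fluoro-1-iodohexane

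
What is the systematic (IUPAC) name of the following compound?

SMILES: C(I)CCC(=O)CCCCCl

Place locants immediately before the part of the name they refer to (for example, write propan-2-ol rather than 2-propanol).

8-chloro-1-iodooctan-4-one

The longest chain bearing the carbonyl is 8 carbons long (octane).
The highest-priority functional group is a ketone (C=O on an internal carbon), so the name ends in -one.
Choose the numbering such that numbering from this end puts the carbonyl group at C-4 rather than C-5.
This places the carbonyl at C-4; a chloro group at C-8; an iodo group at C-1.
Substituent prefixes are cited in alphabetical order (multiplying prefixes like di-/tri- are ignored for ordering).
Putting it together: 8-chloro-1-iodooctan-4-one.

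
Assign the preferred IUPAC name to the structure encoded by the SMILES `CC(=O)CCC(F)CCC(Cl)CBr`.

The longest carbon chain that includes the carbonyl has 9 carbons, so the parent hydride is nonane.
A ketone (C=O on an internal carbon) is the principal characteristic group, giving the suffix -one.
Choose the numbering such that numbering from this end puts the carbonyl group at C-2 rather than C-8.
With this numbering: the carbonyl at C-2; a bromo group at C-9; a chloro group at C-8; a fluoro group at C-5.
Substituent prefixes are cited in alphabetical order (multiplying prefixes like di-/tri- are ignored for ordering).
Assembling the pieces gives 9-bromo-8-chloro-5-fluorononan-2-one.

9-bromo-8-chloro-5-fluorononan-2-one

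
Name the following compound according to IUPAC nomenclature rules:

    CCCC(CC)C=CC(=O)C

The longest chain bearing the carbonyl and the multiple bond is 8 carbons long (octane).
The highest-priority functional group is a ketone (C=O on an internal carbon), so the name ends in -one.
There is one C=C double bond, indicated by the ending -ene.
Choose the numbering such that numbering from this end puts the carbonyl group at C-2 rather than C-7.
That gives the carbonyl at C-2; the double bond between C-3 and C-4; an ethyl group at C-5.
Putting it together: 5-ethyloct-3-en-2-one.

5-ethyloct-3-en-2-one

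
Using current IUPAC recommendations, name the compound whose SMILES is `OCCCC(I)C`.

The longest chain bearing the –OH group is 5 carbons long (pentane).
An alcohol (–OH) is the principal characteristic group, giving the suffix -ol.
Number the chain so that numbering from this end puts the hydroxyl group at C-1 rather than C-5.
With this numbering: the hydroxyl at C-1; an iodo group at C-4.
The name is 4-iodopentan-1-ol.

4-iodopentan-1-ol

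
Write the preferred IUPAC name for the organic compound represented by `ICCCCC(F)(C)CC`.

5-fluoro-1-iodo-5-methylheptane

The longest carbon chain is 7 atoms: the parent is heptane.
Choose the numbering such that the substituent locant set {1,5,5} is lower than {3,3,7} at the first point of difference.
That gives a fluoro group at C-5; an iodo group at C-1; a methyl group at C-5.
Substituent prefixes are cited in alphabetical order (multiplying prefixes like di-/tri- are ignored for ordering).
The name is 5-fluoro-1-iodo-5-methylheptane.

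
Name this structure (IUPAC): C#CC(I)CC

3-iodopent-1-yne

The longest carbon chain that includes the multiple bond has 5 carbons, so the parent hydride is pentane.
A C≡C triple bond in the chain gives the infix -yne-.
Number the chain so that numbering from this end puts the triple bond at C-1 rather than C-4.
With this numbering: the triple bond between C-1 and C-2; an iodo group at C-3.
Assembling the pieces gives 3-iodopent-1-yne.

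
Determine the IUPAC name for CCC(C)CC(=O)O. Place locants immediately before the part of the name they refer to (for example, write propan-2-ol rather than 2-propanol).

3-methylpentanoic acid

The longest carbon chain that includes the –COOH group has 5 carbons, so the parent hydride is pentane.
A carboxylic acid (terminal –COOH) is the principal characteristic group, giving the suffix -oic acid.
Choose the numbering such that the carboxylic acid carbon is C-1 by definition.
This places a methyl group at C-3.
Putting it together: 3-methylpentanoic acid.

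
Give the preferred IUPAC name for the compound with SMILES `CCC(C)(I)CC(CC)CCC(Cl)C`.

2-chloro-5-ethyl-7-iodo-7-methylnonane

The longest continuous carbon chain has 9 atoms, so the parent hydride is nonane.
The numbering direction is chosen so that the substituent locant set {2,5,7,7} is lower than {3,3,5,8} at the first point of difference.
This places a chloro group at C-2; an ethyl group at C-5; an iodo group at C-7; a methyl group at C-7.
The substituents are ordered alphabetically, ignoring any di-/tri- multipliers.
The name is 2-chloro-5-ethyl-7-iodo-7-methylnonane.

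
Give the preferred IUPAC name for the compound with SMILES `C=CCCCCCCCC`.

dec-1-ene

The longest carbon chain that includes the multiple bond has 10 carbons, so the parent hydride is decane.
The chain contains a C=C double bond, so the unsaturation ending is -ene.
Choose the numbering such that numbering from this end puts the double bond at C-1 rather than C-9.
That gives the double bond between C-1 and C-2.
Assembling the pieces gives dec-1-ene.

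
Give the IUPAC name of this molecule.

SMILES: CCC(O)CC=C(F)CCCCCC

The longest carbon chain that includes the –OH group and the multiple bond has 12 carbons, so the parent hydride is dodecane.
The principal characteristic group is an alcohol (–OH), named with the suffix -ol.
The chain contains a C=C double bond, so the unsaturation ending is -ene.
Choose the numbering such that numbering from this end puts the hydroxyl group at C-3 rather than C-10.
That gives the hydroxyl at C-3; the double bond between C-5 and C-6; a fluoro group at C-6.
Putting it together: 6-fluorododec-5-en-3-ol.

6-fluorododec-5-en-3-ol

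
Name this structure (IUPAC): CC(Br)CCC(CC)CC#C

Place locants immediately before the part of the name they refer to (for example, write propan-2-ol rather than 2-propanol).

The longest chain bearing the multiple bond is 8 carbons long (octane).
The chain contains a C≡C triple bond, so the unsaturation ending is -yne.
The numbering direction is chosen so that numbering from this end puts the triple bond at C-1 rather than C-7.
With this numbering: the triple bond between C-1 and C-2; a bromo group at C-7; an ethyl group at C-4.
Substituent prefixes are cited in alphabetical order (multiplying prefixes like di-/tri- are ignored for ordering).
The name is 7-bromo-4-ethyloct-1-yne.

7-bromo-4-ethyloct-1-yne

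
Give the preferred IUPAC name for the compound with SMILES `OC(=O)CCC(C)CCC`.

Counting along the main chain through the –COOH group gives 7 carbons: the parent is heptane.
The highest-priority functional group is a carboxylic acid (terminal –COOH), so the name ends in -oic acid.
Choose the numbering such that the carboxylic acid carbon is C-1 by definition.
With this numbering: a methyl group at C-4.
Assembling the pieces gives 4-methylheptanoic acid.

4-methylheptanoic acid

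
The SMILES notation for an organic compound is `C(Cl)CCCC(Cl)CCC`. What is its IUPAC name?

The longest continuous carbon chain has 8 atoms, so the parent hydride is octane.
The numbering direction is chosen so that the substituent locant set {1,5} is lower than {4,8} at the first point of difference.
That gives chloro groups at C-1 and C-5.
Putting it together: 1,5-dichlorooctane.

1,5-dichlorooctane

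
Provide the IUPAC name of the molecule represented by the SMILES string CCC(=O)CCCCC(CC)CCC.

Counting along the main chain through the carbonyl gives 11 carbons: the parent is undecane.
A ketone (C=O on an internal carbon) is the principal characteristic group, giving the suffix -one.
The numbering direction is chosen so that numbering from this end puts the carbonyl group at C-3 rather than C-9.
This places the carbonyl at C-3; an ethyl group at C-8.
Assembling the pieces gives 8-ethylundecan-3-one.

8-ethylundecan-3-one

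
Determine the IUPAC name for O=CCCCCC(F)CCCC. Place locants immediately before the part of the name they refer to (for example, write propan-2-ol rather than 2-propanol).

6-fluorodecanal

The longest chain bearing the –CHO group is 10 carbons long (decane).
The highest-priority functional group is an aldehyde (terminal –CHO), so the name ends in -al.
Choose the numbering such that the aldehyde carbon is C-1 by definition.
That gives a fluoro group at C-6.
Putting it together: 6-fluorodecanal.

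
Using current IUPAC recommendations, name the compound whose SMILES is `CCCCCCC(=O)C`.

The longest carbon chain that includes the carbonyl has 8 carbons, so the parent hydride is octane.
The highest-priority functional group is a ketone (C=O on an internal carbon), so the name ends in -one.
Choose the numbering such that numbering from this end puts the carbonyl group at C-2 rather than C-7.
With this numbering: the carbonyl at C-2.
The name is octan-2-one.

octan-2-one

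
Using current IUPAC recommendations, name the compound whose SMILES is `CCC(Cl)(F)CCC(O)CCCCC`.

Counting along the main chain through the –OH group gives 11 carbons: the parent is undecane.
The principal characteristic group is an alcohol (–OH), named with the suffix -ol.
Number the chain so that the substituent locant set {3,3} is lower than {9,9} at the first point of difference.
This places the hydroxyl at C-6; a chloro group at C-3; a fluoro group at C-3.
Prefixes are listed alphabetically: chloro, fluoro.
Putting it together: 3-chloro-3-fluoroundecan-6-ol.

3-chloro-3-fluoroundecan-6-ol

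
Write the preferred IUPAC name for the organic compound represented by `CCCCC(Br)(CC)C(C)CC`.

4-bromo-4-ethyl-3-methyloctane

The longest carbon chain is 8 atoms: the parent is octane.
Number the chain so that the substituent locant set {3,4,4} is lower than {5,5,6} at the first point of difference.
This places a bromo group at C-4; an ethyl group at C-4; a methyl group at C-3.
The substituents are ordered alphabetically, ignoring any di-/tri- multipliers.
Putting it together: 4-bromo-4-ethyl-3-methyloctane.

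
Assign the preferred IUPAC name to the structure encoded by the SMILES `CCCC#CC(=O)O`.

hex-2-ynoic acid

The longest carbon chain that includes the –COOH group and the multiple bond has 6 carbons, so the parent hydride is hexane.
The highest-priority functional group is a carboxylic acid (terminal –COOH), so the name ends in -oic acid.
The chain contains a C≡C triple bond, so the unsaturation ending is -yne.
Choose the numbering such that the carboxylic acid carbon is C-1 by definition.
This places the triple bond between C-2 and C-3.
Putting it together: hex-2-ynoic acid.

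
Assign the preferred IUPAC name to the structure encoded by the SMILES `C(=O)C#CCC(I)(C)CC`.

The longest chain bearing the –CHO group and the multiple bond is 7 carbons long (heptane).
The principal characteristic group is an aldehyde (terminal –CHO), named with the suffix -al.
There is one C≡C triple bond, indicated by the ending -yne.
Choose the numbering such that the aldehyde carbon is C-1 by definition.
With this numbering: the triple bond between C-2 and C-3; an iodo group at C-5; a methyl group at C-5.
The substituents are ordered alphabetically, ignoring any di-/tri- multipliers.
Putting it together: 5-iodo-5-methylhept-2-ynal.

5-iodo-5-methylhept-2-ynal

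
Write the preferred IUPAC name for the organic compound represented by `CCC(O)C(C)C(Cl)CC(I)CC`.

5-chloro-7-iodo-4-methylnonan-3-ol

The longest carbon chain that includes the –OH group has 9 carbons, so the parent hydride is nonane.
The principal characteristic group is an alcohol (–OH), named with the suffix -ol.
Choose the numbering such that numbering from this end puts the hydroxyl group at C-3 rather than C-7.
That gives the hydroxyl at C-3; a chloro group at C-5; an iodo group at C-7; a methyl group at C-4.
Substituent prefixes are cited in alphabetical order (multiplying prefixes like di-/tri- are ignored for ordering).
Assembling the pieces gives 5-chloro-7-iodo-4-methylnonan-3-ol.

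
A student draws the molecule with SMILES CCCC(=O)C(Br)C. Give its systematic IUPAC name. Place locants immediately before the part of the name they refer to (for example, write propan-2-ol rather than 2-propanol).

2-bromohexan-3-one

The longest chain bearing the carbonyl is 6 carbons long (hexane).
The highest-priority functional group is a ketone (C=O on an internal carbon), so the name ends in -one.
Choose the numbering such that numbering from this end puts the carbonyl group at C-3 rather than C-4.
This places the carbonyl at C-3; a bromo group at C-2.
Assembling the pieces gives 2-bromohexan-3-one.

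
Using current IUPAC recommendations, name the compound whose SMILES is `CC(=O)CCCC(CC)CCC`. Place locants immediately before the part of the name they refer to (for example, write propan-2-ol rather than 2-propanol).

6-ethylnonan-2-one

The longest carbon chain that includes the carbonyl has 9 carbons, so the parent hydride is nonane.
A ketone (C=O on an internal carbon) is the principal characteristic group, giving the suffix -one.
The numbering direction is chosen so that numbering from this end puts the carbonyl group at C-2 rather than C-8.
That gives the carbonyl at C-2; an ethyl group at C-6.
Putting it together: 6-ethylnonan-2-one.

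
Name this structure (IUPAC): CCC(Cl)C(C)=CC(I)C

5-chloro-2-iodo-4-methylhept-3-ene

The longest carbon chain that includes the multiple bond has 7 carbons, so the parent hydride is heptane.
There is one C=C double bond, indicated by the ending -ene.
Number the chain so that numbering from this end puts the double bond at C-3 rather than C-4.
With this numbering: the double bond between C-3 and C-4; a chloro group at C-5; an iodo group at C-2; a methyl group at C-4.
Prefixes are listed alphabetically: chloro, iodo, methyl.
Putting it together: 5-chloro-2-iodo-4-methylhept-3-ene.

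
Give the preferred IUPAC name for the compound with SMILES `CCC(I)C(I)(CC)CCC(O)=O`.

The longest carbon chain that includes the –COOH group has 7 carbons, so the parent hydride is heptane.
A carboxylic acid (terminal –COOH) is the principal characteristic group, giving the suffix -oic acid.
Number the chain so that the carboxylic acid carbon is C-1 by definition.
This places an ethyl group at C-4; iodo groups at C-4 and C-5.
Prefixes are listed alphabetically: ethyl, iodo.
Assembling the pieces gives 4-ethyl-4,5-diiodoheptanoic acid.

4-ethyl-4,5-diiodoheptanoic acid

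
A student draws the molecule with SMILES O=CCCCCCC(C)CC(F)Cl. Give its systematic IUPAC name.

Counting along the main chain through the –CHO group gives 9 carbons: the parent is nonane.
An aldehyde (terminal –CHO) is the principal characteristic group, giving the suffix -al.
Choose the numbering such that the aldehyde carbon is C-1 by definition.
That gives a chloro group at C-9; a fluoro group at C-9; a methyl group at C-7.
Substituent prefixes are cited in alphabetical order (multiplying prefixes like di-/tri- are ignored for ordering).
Putting it together: 9-chloro-9-fluoro-7-methylnonanal.

9-chloro-9-fluoro-7-methylnonanal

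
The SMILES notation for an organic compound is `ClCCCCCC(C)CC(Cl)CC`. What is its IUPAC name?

1,8-dichloro-6-methyldecane

The longest continuous carbon chain has 10 atoms, so the parent hydride is decane.
Choose the numbering such that the substituent locant set {1,6,8} is lower than {3,5,10} at the first point of difference.
This places chloro groups at C-1 and C-8; a methyl group at C-6.
Prefixes are listed alphabetically: chloro, methyl.
The name is 1,8-dichloro-6-methyldecane.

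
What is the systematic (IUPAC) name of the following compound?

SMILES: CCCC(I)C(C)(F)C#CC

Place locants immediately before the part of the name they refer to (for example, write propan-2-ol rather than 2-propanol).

Counting along the main chain through the multiple bond gives 8 carbons: the parent is octane.
There is one C≡C triple bond, indicated by the ending -yne.
Choose the numbering such that numbering from this end puts the triple bond at C-2 rather than C-6.
This places the triple bond between C-2 and C-3; a fluoro group at C-4; an iodo group at C-5; a methyl group at C-4.
Substituent prefixes are cited in alphabetical order (multiplying prefixes like di-/tri- are ignored for ordering).
Assembling the pieces gives 4-fluoro-5-iodo-4-methyloct-2-yne.

4-fluoro-5-iodo-4-methyloct-2-yne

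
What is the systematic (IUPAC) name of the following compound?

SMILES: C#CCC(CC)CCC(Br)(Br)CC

The longest chain bearing the multiple bond is 9 carbons long (nonane).
A C≡C triple bond in the chain gives the infix -yne-.
Choose the numbering such that numbering from this end puts the triple bond at C-1 rather than C-8.
That gives the triple bond between C-1 and C-2; two bromo groups at C-7; an ethyl group at C-4.
The substituents are ordered alphabetically, ignoring any di-/tri- multipliers.
The name is 7,7-dibromo-4-ethylnon-1-yne.

7,7-dibromo-4-ethylnon-1-yne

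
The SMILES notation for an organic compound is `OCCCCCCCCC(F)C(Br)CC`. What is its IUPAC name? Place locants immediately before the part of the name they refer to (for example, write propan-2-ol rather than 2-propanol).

10-bromo-9-fluorododecan-1-ol

The longest chain bearing the –OH group is 12 carbons long (dodecane).
An alcohol (–OH) is the principal characteristic group, giving the suffix -ol.
The numbering direction is chosen so that numbering from this end puts the hydroxyl group at C-1 rather than C-12.
This places the hydroxyl at C-1; a bromo group at C-10; a fluoro group at C-9.
The substituents are ordered alphabetically, ignoring any di-/tri- multipliers.
Assembling the pieces gives 10-bromo-9-fluorododecan-1-ol.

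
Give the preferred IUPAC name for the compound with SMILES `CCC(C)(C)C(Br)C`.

2-bromo-3,3-dimethylpentane

The longest carbon chain is 5 atoms: the parent is pentane.
Choose the numbering such that the substituent locant set {2,3,3} is lower than {3,3,4} at the first point of difference.
This places a bromo group at C-2; two methyl groups at C-3.
The substituents are ordered alphabetically, ignoring any di-/tri- multipliers.
The name is 2-bromo-3,3-dimethylpentane.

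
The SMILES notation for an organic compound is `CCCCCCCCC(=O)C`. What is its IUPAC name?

decan-2-one

The longest chain bearing the carbonyl is 10 carbons long (decane).
A ketone (C=O on an internal carbon) is the principal characteristic group, giving the suffix -one.
The numbering direction is chosen so that numbering from this end puts the carbonyl group at C-2 rather than C-9.
That gives the carbonyl at C-2.
Assembling the pieces gives decan-2-one.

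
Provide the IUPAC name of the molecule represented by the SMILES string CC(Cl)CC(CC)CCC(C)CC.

2-chloro-4-ethyl-7-methylnonane

The longest carbon chain is 9 atoms: the parent is nonane.
The numbering direction is chosen so that the substituent locant set {2,4,7} is lower than {3,6,8} at the first point of difference.
This places a chloro group at C-2; an ethyl group at C-4; a methyl group at C-7.
Substituent prefixes are cited in alphabetical order (multiplying prefixes like di-/tri- are ignored for ordering).
Assembling the pieces gives 2-chloro-4-ethyl-7-methylnonane.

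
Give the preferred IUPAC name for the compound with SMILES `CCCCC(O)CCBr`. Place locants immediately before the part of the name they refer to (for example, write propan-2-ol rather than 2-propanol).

1-bromoheptan-3-ol

The longest chain bearing the –OH group is 7 carbons long (heptane).
The principal characteristic group is an alcohol (–OH), named with the suffix -ol.
The numbering direction is chosen so that numbering from this end puts the hydroxyl group at C-3 rather than C-5.
This places the hydroxyl at C-3; a bromo group at C-1.
Putting it together: 1-bromoheptan-3-ol.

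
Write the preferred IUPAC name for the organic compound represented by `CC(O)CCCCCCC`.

Counting along the main chain through the –OH group gives 9 carbons: the parent is nonane.
The principal characteristic group is an alcohol (–OH), named with the suffix -ol.
Choose the numbering such that numbering from this end puts the hydroxyl group at C-2 rather than C-8.
This places the hydroxyl at C-2.
Assembling the pieces gives nonan-2-ol.

nonan-2-ol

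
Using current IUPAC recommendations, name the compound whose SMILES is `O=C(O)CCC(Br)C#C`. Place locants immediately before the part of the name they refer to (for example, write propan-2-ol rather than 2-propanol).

4-bromohex-5-ynoic acid

The longest chain bearing the –COOH group and the multiple bond is 6 carbons long (hexane).
The principal characteristic group is a carboxylic acid (terminal –COOH), named with the suffix -oic acid.
There is one C≡C triple bond, indicated by the ending -yne.
The numbering direction is chosen so that the carboxylic acid carbon is C-1 by definition.
With this numbering: the triple bond between C-5 and C-6; a bromo group at C-4.
Putting it together: 4-bromohex-5-ynoic acid.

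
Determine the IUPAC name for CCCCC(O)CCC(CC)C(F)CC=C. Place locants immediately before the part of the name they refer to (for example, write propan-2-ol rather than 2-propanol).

The longest carbon chain that includes the –OH group and the multiple bond has 12 carbons, so the parent hydride is dodecane.
An alcohol (–OH) is the principal characteristic group, giving the suffix -ol.
A C=C double bond in the chain gives the infix -ene-.
Choose the numbering such that numbering from this end puts the hydroxyl group at C-5 rather than C-8.
This places the hydroxyl at C-5; the double bond between C-11 and C-12; an ethyl group at C-8; a fluoro group at C-9.
The substituents are ordered alphabetically, ignoring any di-/tri- multipliers.
The name is 8-ethyl-9-fluorododec-11-en-5-ol.

8-ethyl-9-fluorododec-11-en-5-ol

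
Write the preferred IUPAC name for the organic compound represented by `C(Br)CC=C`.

The longest chain bearing the multiple bond is 4 carbons long (butane).
There is one C=C double bond, indicated by the ending -ene.
The numbering direction is chosen so that numbering from this end puts the double bond at C-1 rather than C-3.
With this numbering: the double bond between C-1 and C-2; a bromo group at C-4.
Putting it together: 4-bromobut-1-ene.

4-bromobut-1-ene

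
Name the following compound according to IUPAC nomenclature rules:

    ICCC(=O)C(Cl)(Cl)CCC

Counting along the main chain through the carbonyl gives 7 carbons: the parent is heptane.
A ketone (C=O on an internal carbon) is the principal characteristic group, giving the suffix -one.
Choose the numbering such that numbering from this end puts the carbonyl group at C-3 rather than C-5.
With this numbering: the carbonyl at C-3; two chloro groups at C-4; an iodo group at C-1.
The substituents are ordered alphabetically, ignoring any di-/tri- multipliers.
The name is 4,4-dichloro-1-iodoheptan-3-one.

4,4-dichloro-1-iodoheptan-3-one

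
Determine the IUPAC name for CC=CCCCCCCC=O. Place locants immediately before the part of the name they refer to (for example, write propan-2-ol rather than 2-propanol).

dec-8-enal

The longest carbon chain that includes the –CHO group and the multiple bond has 10 carbons, so the parent hydride is decane.
The highest-priority functional group is an aldehyde (terminal –CHO), so the name ends in -al.
There is one C=C double bond, indicated by the ending -ene.
Number the chain so that the aldehyde carbon is C-1 by definition.
With this numbering: the double bond between C-8 and C-9.
Putting it together: dec-8-enal.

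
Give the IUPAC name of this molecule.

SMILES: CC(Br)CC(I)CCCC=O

Counting along the main chain through the –CHO group gives 8 carbons: the parent is octane.
An aldehyde (terminal –CHO) is the principal characteristic group, giving the suffix -al.
The numbering direction is chosen so that the aldehyde carbon is C-1 by definition.
With this numbering: a bromo group at C-7; an iodo group at C-5.
Substituent prefixes are cited in alphabetical order (multiplying prefixes like di-/tri- are ignored for ordering).
The name is 7-bromo-5-iodooctanal.

7-bromo-5-iodooctanal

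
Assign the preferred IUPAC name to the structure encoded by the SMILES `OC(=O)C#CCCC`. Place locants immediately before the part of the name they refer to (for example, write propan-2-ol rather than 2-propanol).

The longest chain bearing the –COOH group and the multiple bond is 6 carbons long (hexane).
The highest-priority functional group is a carboxylic acid (terminal –COOH), so the name ends in -oic acid.
The chain contains a C≡C triple bond, so the unsaturation ending is -yne.
The numbering direction is chosen so that the carboxylic acid carbon is C-1 by definition.
This places the triple bond between C-2 and C-3.
Putting it together: hex-2-ynoic acid.

hex-2-ynoic acid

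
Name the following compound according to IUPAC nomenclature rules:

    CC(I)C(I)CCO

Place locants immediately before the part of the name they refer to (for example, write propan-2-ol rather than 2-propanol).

The longest carbon chain that includes the –OH group has 5 carbons, so the parent hydride is pentane.
The principal characteristic group is an alcohol (–OH), named with the suffix -ol.
Choose the numbering such that numbering from this end puts the hydroxyl group at C-1 rather than C-5.
With this numbering: the hydroxyl at C-1; iodo groups at C-3 and C-4.
Assembling the pieces gives 3,4-diiodopentan-1-ol.

3,4-diiodopentan-1-ol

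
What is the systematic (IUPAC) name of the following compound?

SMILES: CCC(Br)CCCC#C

The longest carbon chain that includes the multiple bond has 8 carbons, so the parent hydride is octane.
There is one C≡C triple bond, indicated by the ending -yne.
Choose the numbering such that numbering from this end puts the triple bond at C-1 rather than C-7.
This places the triple bond between C-1 and C-2; a bromo group at C-6.
Assembling the pieces gives 6-bromooct-1-yne.

6-bromooct-1-yne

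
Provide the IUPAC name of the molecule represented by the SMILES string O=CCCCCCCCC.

The longest chain bearing the –CHO group is 9 carbons long (nonane).
The principal characteristic group is an aldehyde (terminal –CHO), named with the suffix -al.
The numbering direction is chosen so that the aldehyde carbon is C-1 by definition.
Putting it together: nonanal.

nonanal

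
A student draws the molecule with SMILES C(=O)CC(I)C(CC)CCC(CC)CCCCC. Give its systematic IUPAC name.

The longest carbon chain that includes the –CHO group has 12 carbons, so the parent hydride is dodecane.
The principal characteristic group is an aldehyde (terminal –CHO), named with the suffix -al.
Choose the numbering such that the aldehyde carbon is C-1 by definition.
This places ethyl groups at C-4 and C-7; an iodo group at C-3.
Prefixes are listed alphabetically: ethyl, iodo.
The name is 4,7-diethyl-3-iodododecanal.

4,7-diethyl-3-iodododecanal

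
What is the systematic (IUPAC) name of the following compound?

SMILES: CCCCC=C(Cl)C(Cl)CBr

1-bromo-2,3-dichlorooct-3-ene

The longest carbon chain that includes the multiple bond has 8 carbons, so the parent hydride is octane.
The chain contains a C=C double bond, so the unsaturation ending is -ene.
The numbering direction is chosen so that numbering from this end puts the double bond at C-3 rather than C-5.
This places the double bond between C-3 and C-4; a bromo group at C-1; chloro groups at C-2 and C-3.
Prefixes are listed alphabetically: bromo, chloro.
The name is 1-bromo-2,3-dichlorooct-3-ene.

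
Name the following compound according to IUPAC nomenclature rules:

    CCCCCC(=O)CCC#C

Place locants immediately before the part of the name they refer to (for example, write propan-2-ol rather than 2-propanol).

dec-1-yn-5-one

Counting along the main chain through the carbonyl and the multiple bond gives 10 carbons: the parent is decane.
A ketone (C=O on an internal carbon) is the principal characteristic group, giving the suffix -one.
The chain contains a C≡C triple bond, so the unsaturation ending is -yne.
Choose the numbering such that numbering from this end puts the carbonyl group at C-5 rather than C-6.
That gives the carbonyl at C-5; the triple bond between C-1 and C-2.
Putting it together: dec-1-yn-5-one.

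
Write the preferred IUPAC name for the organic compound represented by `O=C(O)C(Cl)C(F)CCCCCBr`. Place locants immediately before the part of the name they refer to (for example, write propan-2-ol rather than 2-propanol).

The longest carbon chain that includes the –COOH group has 8 carbons, so the parent hydride is octane.
The principal characteristic group is a carboxylic acid (terminal –COOH), named with the suffix -oic acid.
Choose the numbering such that the carboxylic acid carbon is C-1 by definition.
That gives a bromo group at C-8; a chloro group at C-2; a fluoro group at C-3.
The substituents are ordered alphabetically, ignoring any di-/tri- multipliers.
The name is 8-bromo-2-chloro-3-fluorooctanoic acid.

8-bromo-2-chloro-3-fluorooctanoic acid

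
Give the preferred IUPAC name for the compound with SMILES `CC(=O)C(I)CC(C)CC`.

3-iodo-5-methylheptan-2-one

The longest chain bearing the carbonyl is 7 carbons long (heptane).
The principal characteristic group is a ketone (C=O on an internal carbon), named with the suffix -one.
The numbering direction is chosen so that numbering from this end puts the carbonyl group at C-2 rather than C-6.
This places the carbonyl at C-2; an iodo group at C-3; a methyl group at C-5.
Substituent prefixes are cited in alphabetical order (multiplying prefixes like di-/tri- are ignored for ordering).
Assembling the pieces gives 3-iodo-5-methylheptan-2-one.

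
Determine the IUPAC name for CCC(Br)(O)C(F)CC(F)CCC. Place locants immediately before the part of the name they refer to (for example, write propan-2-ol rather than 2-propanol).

3-bromo-4,6-difluorononan-3-ol

The longest chain bearing the –OH group is 9 carbons long (nonane).
The principal characteristic group is an alcohol (–OH), named with the suffix -ol.
Number the chain so that numbering from this end puts the hydroxyl group at C-3 rather than C-7.
This places the hydroxyl at C-3; a bromo group at C-3; fluoro groups at C-4 and C-6.
Prefixes are listed alphabetically: bromo, fluoro.
The name is 3-bromo-4,6-difluorononan-3-ol.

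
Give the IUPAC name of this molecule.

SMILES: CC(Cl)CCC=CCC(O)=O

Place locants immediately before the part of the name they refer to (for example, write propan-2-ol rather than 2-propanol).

The longest chain bearing the –COOH group and the multiple bond is 8 carbons long (octane).
The highest-priority functional group is a carboxylic acid (terminal –COOH), so the name ends in -oic acid.
The chain contains a C=C double bond, so the unsaturation ending is -ene.
The numbering direction is chosen so that the carboxylic acid carbon is C-1 by definition.
That gives the double bond between C-3 and C-4; a chloro group at C-7.
The name is 7-chlorooct-3-enoic acid.

7-chlorooct-3-enoic acid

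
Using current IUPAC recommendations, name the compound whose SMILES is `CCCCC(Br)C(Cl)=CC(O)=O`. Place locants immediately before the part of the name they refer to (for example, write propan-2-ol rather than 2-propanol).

4-bromo-3-chlorooct-2-enoic acid

Counting along the main chain through the –COOH group and the multiple bond gives 8 carbons: the parent is octane.
The highest-priority functional group is a carboxylic acid (terminal –COOH), so the name ends in -oic acid.
There is one C=C double bond, indicated by the ending -ene.
Number the chain so that the carboxylic acid carbon is C-1 by definition.
With this numbering: the double bond between C-2 and C-3; a bromo group at C-4; a chloro group at C-3.
Substituent prefixes are cited in alphabetical order (multiplying prefixes like di-/tri- are ignored for ordering).
Assembling the pieces gives 4-bromo-3-chlorooct-2-enoic acid.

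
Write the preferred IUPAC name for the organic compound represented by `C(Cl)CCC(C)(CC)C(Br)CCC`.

5-bromo-1-chloro-4-ethyl-4-methyloctane

The parent chain contains 8 carbons (octane).
The numbering direction is chosen so that the substituent locant set {1,4,4,5} is lower than {4,5,5,8} at the first point of difference.
With this numbering: a bromo group at C-5; a chloro group at C-1; an ethyl group at C-4; a methyl group at C-4.
Substituent prefixes are cited in alphabetical order (multiplying prefixes like di-/tri- are ignored for ordering).
Assembling the pieces gives 5-bromo-1-chloro-4-ethyl-4-methyloctane.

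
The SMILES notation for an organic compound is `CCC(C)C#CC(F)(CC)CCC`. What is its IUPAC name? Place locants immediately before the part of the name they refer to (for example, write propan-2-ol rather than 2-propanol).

6-ethyl-6-fluoro-3-methylnon-4-yne

The longest chain bearing the multiple bond is 9 carbons long (nonane).
The chain contains a C≡C triple bond, so the unsaturation ending is -yne.
The numbering direction is chosen so that numbering from this end puts the triple bond at C-4 rather than C-5.
That gives the triple bond between C-4 and C-5; an ethyl group at C-6; a fluoro group at C-6; a methyl group at C-3.
The substituents are ordered alphabetically, ignoring any di-/tri- multipliers.
The name is 6-ethyl-6-fluoro-3-methylnon-4-yne.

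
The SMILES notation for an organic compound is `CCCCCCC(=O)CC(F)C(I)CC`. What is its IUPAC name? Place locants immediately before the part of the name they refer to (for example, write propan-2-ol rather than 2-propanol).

4-fluoro-3-iodododecan-6-one

The longest carbon chain that includes the carbonyl has 12 carbons, so the parent hydride is dodecane.
The principal characteristic group is a ketone (C=O on an internal carbon), named with the suffix -one.
Choose the numbering such that numbering from this end puts the carbonyl group at C-6 rather than C-7.
That gives the carbonyl at C-6; a fluoro group at C-4; an iodo group at C-3.
Substituent prefixes are cited in alphabetical order (multiplying prefixes like di-/tri- are ignored for ordering).
Assembling the pieces gives 4-fluoro-3-iodododecan-6-one.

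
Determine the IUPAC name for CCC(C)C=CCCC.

Counting along the main chain through the multiple bond gives 8 carbons: the parent is octane.
There is one C=C double bond, indicated by the ending -ene.
The numbering direction is chosen so that the substituent locant set {3} is lower than {6} at the first point of difference.
That gives the double bond between C-4 and C-5; a methyl group at C-3.
The name is 3-methyloct-4-ene.

3-methyloct-4-ene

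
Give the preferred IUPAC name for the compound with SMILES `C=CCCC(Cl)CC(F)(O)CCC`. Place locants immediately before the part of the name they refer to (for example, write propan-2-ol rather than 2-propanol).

6-chloro-4-fluorodec-9-en-4-ol

The longest chain bearing the –OH group and the multiple bond is 10 carbons long (decane).
The highest-priority functional group is an alcohol (–OH), so the name ends in -ol.
There is one C=C double bond, indicated by the ending -ene.
Number the chain so that numbering from this end puts the hydroxyl group at C-4 rather than C-7.
This places the hydroxyl at C-4; the double bond between C-9 and C-10; a chloro group at C-6; a fluoro group at C-4.
The substituents are ordered alphabetically, ignoring any di-/tri- multipliers.
Assembling the pieces gives 6-chloro-4-fluorodec-9-en-4-ol.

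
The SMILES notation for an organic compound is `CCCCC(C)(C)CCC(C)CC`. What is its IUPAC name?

3,6,6-trimethyldecane

The longest continuous carbon chain has 10 atoms, so the parent hydride is decane.
The numbering direction is chosen so that the substituent locant set {3,6,6} is lower than {5,5,8} at the first point of difference.
That gives methyl groups at C-3 and C-6 (×2).
Putting it together: 3,6,6-trimethyldecane.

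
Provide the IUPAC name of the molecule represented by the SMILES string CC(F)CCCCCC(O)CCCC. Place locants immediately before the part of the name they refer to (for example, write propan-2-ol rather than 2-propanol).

The longest chain bearing the –OH group is 12 carbons long (dodecane).
The highest-priority functional group is an alcohol (–OH), so the name ends in -ol.
Choose the numbering such that numbering from this end puts the hydroxyl group at C-5 rather than C-8.
That gives the hydroxyl at C-5; a fluoro group at C-11.
Putting it together: 11-fluorododecan-5-ol.

11-fluorododecan-5-ol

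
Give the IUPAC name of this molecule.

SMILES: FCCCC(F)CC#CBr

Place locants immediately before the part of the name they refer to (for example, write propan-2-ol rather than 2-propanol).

The longest chain bearing the multiple bond is 7 carbons long (heptane).
A C≡C triple bond in the chain gives the infix -yne-.
Choose the numbering such that numbering from this end puts the triple bond at C-1 rather than C-6.
With this numbering: the triple bond between C-1 and C-2; a bromo group at C-1; fluoro groups at C-4 and C-7.
Substituent prefixes are cited in alphabetical order (multiplying prefixes like di-/tri- are ignored for ordering).
Putting it together: 1-bromo-4,7-difluorohept-1-yne.

1-bromo-4,7-difluorohept-1-yne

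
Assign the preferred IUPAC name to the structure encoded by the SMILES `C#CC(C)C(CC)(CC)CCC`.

4,4-diethyl-3-methylhept-1-yne

The longest chain bearing the multiple bond is 7 carbons long (heptane).
There is one C≡C triple bond, indicated by the ending -yne.
Number the chain so that numbering from this end puts the triple bond at C-1 rather than C-6.
That gives the triple bond between C-1 and C-2; two ethyl groups at C-4; a methyl group at C-3.
Prefixes are listed alphabetically: ethyl, methyl.
The name is 4,4-diethyl-3-methylhept-1-yne.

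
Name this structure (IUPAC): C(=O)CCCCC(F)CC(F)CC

6,8-difluorodecanal

The longest chain bearing the –CHO group is 10 carbons long (decane).
The highest-priority functional group is an aldehyde (terminal –CHO), so the name ends in -al.
Choose the numbering such that the aldehyde carbon is C-1 by definition.
That gives fluoro groups at C-6 and C-8.
Putting it together: 6,8-difluorodecanal.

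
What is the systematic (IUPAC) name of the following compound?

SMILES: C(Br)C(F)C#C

4-bromo-3-fluorobut-1-yne

The longest carbon chain that includes the multiple bond has 4 carbons, so the parent hydride is butane.
There is one C≡C triple bond, indicated by the ending -yne.
Choose the numbering such that numbering from this end puts the triple bond at C-1 rather than C-3.
That gives the triple bond between C-1 and C-2; a bromo group at C-4; a fluoro group at C-3.
Prefixes are listed alphabetically: bromo, fluoro.
The name is 4-bromo-3-fluorobut-1-yne.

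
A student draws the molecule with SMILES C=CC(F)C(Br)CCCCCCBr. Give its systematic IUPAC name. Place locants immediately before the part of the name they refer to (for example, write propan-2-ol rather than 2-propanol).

Counting along the main chain through the multiple bond gives 10 carbons: the parent is decane.
There is one C=C double bond, indicated by the ending -ene.
Number the chain so that numbering from this end puts the double bond at C-1 rather than C-9.
This places the double bond between C-1 and C-2; bromo groups at C-4 and C-10; a fluoro group at C-3.
Prefixes are listed alphabetically: bromo, fluoro.
Putting it together: 4,10-dibromo-3-fluorodec-1-ene.

4,10-dibromo-3-fluorodec-1-ene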